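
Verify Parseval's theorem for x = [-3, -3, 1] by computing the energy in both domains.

Time domain:
Σ|x[n]|² = |-3|² + |-3|² + |1|² = 19.0000

Frequency domain:
(1/3)Σ|X[k]|² = (1/3)(|-5|² + |-2.0000+3.4641i|² + |-2.0000-3.4641i|²) = (1/3)·57.0000 = 19.0000

Both sides agree, confirming Parseval's theorem.

Σ|x[n]|² = (1/N)Σ|X[k]|² = 19.0000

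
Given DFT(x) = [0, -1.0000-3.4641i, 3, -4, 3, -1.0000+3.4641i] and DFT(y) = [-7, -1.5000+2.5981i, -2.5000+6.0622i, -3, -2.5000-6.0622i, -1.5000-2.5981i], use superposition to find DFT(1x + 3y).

By linearity: DFT(1x + 3y) = 1·DFT(x) + 3·DFT(y)
= 1·[0, -1.0000-3.4641i, 3, -4, 3, -1.0000+3.4641i] + 3·[-7, -1.5000+2.5981i, -2.5000+6.0622i, -3, -2.5000-6.0622i, -1.5000-2.5981i]

Computing element-wise:
Z[0] = 1·(0) + 3·(-7) = -21
Z[1] = 1·(-1.0000-3.4641i) + 3·(-1.5000+2.5981i) = -5.5000+4.3302i
Z[2] = 1·(3) + 3·(-2.5000+6.0622i) = -4.5000+18.1866i
Z[3] = 1·(-4) + 3·(-3) = -13
Z[4] = 1·(3) + 3·(-2.5000-6.0622i) = -4.5000-18.1866i
Z[5] = 1·(-1.0000+3.4641i) + 3·(-1.5000-2.5981i) = -5.5000-4.3302i

DFT(1x + 3y) = 1·X + 3·Y = [-21, -5.5000+4.3302i, -4.5000+18.1866i, -13, -4.5000-18.1866i, -5.5000-4.3302i]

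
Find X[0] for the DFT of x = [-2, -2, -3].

X[0] = Σ(n=0 to 2) x[n] · ω_3^0 = Σ x[n]
= (-2) + (-2) + (-3)

X[0] = -7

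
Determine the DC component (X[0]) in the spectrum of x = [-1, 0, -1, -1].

X[0] = Σ(n=0 to 3) x[n] · ω_4^0 = Σ x[n]
= (-1) + (0) + (-1) + (-1)

X[0] = -3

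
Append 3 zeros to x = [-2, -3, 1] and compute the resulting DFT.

Original 3-point DFT: [-4, -1.0000+3.4641i, -1.0000-3.4641i]
Zero-padded 6-point DFT provides frequency interpolation.

DFT_6([x, 0, ...]) = [-4, -4.0000+1.7321i, -1.0000+3.4641i, 2, -1.0000-3.4641i, -4.0000-1.7321i]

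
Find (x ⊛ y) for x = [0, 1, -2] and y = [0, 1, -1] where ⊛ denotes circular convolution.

(x ⊛ y)[n] = Σ(m=0 to 2) x[m] · y[(n-m) mod 3]

Computing each output sample:
(x ⊛ y)[0] = -3
(x ⊛ y)[1] = 2
(x ⊛ y)[2] = 1

x ⊛ y = [-3, 2, 1]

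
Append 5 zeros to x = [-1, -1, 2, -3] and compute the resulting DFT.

Original 4-point DFT: [-3, -3-2i, 5, -3+2i]
Zero-padded 9-point DFT provides frequency interpolation.

DFT_9([x, 0, ...]) = [-3, 0.0813+1.2712i, -1.5530-2.2973i, -4.5000+2.5981i, 2.9718+4.2257i, 2.9718-4.2257i, -4.5000-2.5981i, -1.5530+2.2973i, 0.0813-1.2712i]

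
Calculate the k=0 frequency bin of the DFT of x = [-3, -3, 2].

X[0] = Σ(n=0 to 2) x[n] · ω_3^0 = Σ x[n]
= (-3) + (-3) + (2)

X[0] = -4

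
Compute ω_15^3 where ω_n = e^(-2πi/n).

ω_15^3 = e^(-2πi·3/15)
= cos(-2π·3/15) + i·sin(-2π·3/15)
= cos(-6π/15) + i·sin(-6π/15)

ω_15^3 = cos(-6π/15) + i·sin(-6π/15) = 0.3090-0.9511i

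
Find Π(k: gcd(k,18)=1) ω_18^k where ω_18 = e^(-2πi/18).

The primitive 18th roots of unity are ω_18^k for k coprime to 18: k ∈ {1, 5, 7, 11, 13, 17}
Their product equals the constant term of the cyclotomic polynomial Φ_18(x) up to sign.
For n ≥ 3, the product of all primitive nth roots of unity is 1. (For n=1 it is 1; for n=2 it is -1.)

1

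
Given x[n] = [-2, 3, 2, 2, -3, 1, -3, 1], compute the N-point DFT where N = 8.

X[k] = Σ(n=0 to 7) x[n] · ω_8^(nk)
where ω_8 = e^(-2πi/8)

Computing each X[k]:
X[0] = 1
X[1] = 1.7071-7.1213i
X[2] = -4-1i
X[3] = 0.2929+2.8787i
X[4] = -13
X[5] = 0.2929-2.8787i
X[6] = -4+1i
X[7] = 1.7071+7.1213i

X = [1, 1.7071-7.1213i, -4-1i, 0.2929+2.8787i, -13, 0.2929-2.8787i, -4+1i, 1.7071+7.1213i]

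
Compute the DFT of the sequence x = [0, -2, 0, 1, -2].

X[k] = Σ(n=0 to 4) x[n] · ω_5^(nk)
where ω_5 = e^(-2πi/5)

Computing each X[k]:
X[0] = -3
X[1] = -2.0451+0.5878i
X[2] = 3.5451-0.9511i
X[3] = 3.5451+0.9511i
X[4] = -2.0451-0.5878i

X = [-3, -2.0451+0.5878i, 3.5451-0.9511i, 3.5451+0.9511i, -2.0451-0.5878i]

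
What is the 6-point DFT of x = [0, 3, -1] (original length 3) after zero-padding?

Original 3-point DFT: [2, -1.0000-3.4641i, -1.0000+3.4641i]
Zero-padded 6-point DFT provides frequency interpolation.

DFT_6([x, 0, ...]) = [2, 2.0000-1.7321i, -1.0000-3.4641i, -4, -1.0000+3.4641i, 2.0000+1.7321i]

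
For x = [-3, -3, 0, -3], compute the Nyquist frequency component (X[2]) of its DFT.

X[2] = Σ(n=0 to 3) x[n] · ω_4^(2n) where ω_4 = e^(-2πi/4)
= (-3)·ω_4^0 + (-3)·ω_4^2 + (0)·ω_4^4 + (-3)·ω_4^6

X[2] = 3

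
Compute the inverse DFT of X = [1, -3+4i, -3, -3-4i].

x[n] = (1/4) Σ(k=0 to 3) X[k] · e^(2πikn/4)

Computing each x[n]:
x[0] = -2
x[1] = -1
x[2] = 1
x[3] = 3

x = [-2, -1, 1, 3]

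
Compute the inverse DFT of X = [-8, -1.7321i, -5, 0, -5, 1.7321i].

x[n] = (1/6) Σ(k=0 to 5) X[k] · e^(2πikn/6)

Computing each x[n]:
x[0] = -3
x[1] = 0
x[2] = 0
x[3] = -3
x[4] = -1
x[5] = -1

x = [-3, 0, 0, -3, -1, -1]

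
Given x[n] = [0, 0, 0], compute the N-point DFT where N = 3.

X[k] = Σ(n=0 to 2) x[n] · ω_3^(nk)
where ω_3 = e^(-2πi/3)

Computing each X[k]:
X[0] = 0
X[1] = 0
X[2] = 0

X = [0, 0, 0]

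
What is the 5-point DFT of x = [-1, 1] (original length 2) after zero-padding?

Original 2-point DFT: [0, -2]
Zero-padded 5-point DFT provides frequency interpolation.

DFT_5([x, 0, ...]) = [0, -0.6910-0.9511i, -1.8090-0.5878i, -1.8090+0.5878i, -0.6910+0.9511i]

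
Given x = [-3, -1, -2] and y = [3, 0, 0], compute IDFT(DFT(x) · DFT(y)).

(x ⊛ y)[n] = Σ(m=0 to 2) x[m] · y[(n-m) mod 3]

Computing each output sample:
(x ⊛ y)[0] = -9
(x ⊛ y)[1] = -3
(x ⊛ y)[2] = -6

x ⊛ y = [-9, -3, -6]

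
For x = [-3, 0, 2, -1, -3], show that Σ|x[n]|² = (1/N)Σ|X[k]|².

Time domain:
Σ|x[n]|² = |-3|² + |0|² + |2|² + |-1|² + |-3|² = 23.0000

Frequency domain:
(1/5)Σ|X[k]|² = (1/5)(|-5|² + |-4.7361-4.6165i|² + |-0.2639+1.0898i|² + |-0.2639-1.0898i|² + |-4.7361+4.6165i|²) = (1/5)·115.0000 = 23.0000

Both sides agree, confirming Parseval's theorem.

Σ|x[n]|² = (1/N)Σ|X[k]|² = 23.0000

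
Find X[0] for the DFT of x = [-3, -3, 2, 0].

X[0] = Σ(n=0 to 3) x[n] · ω_4^0 = Σ x[n]
= (-3) + (-3) + (2) + (0)

X[0] = -4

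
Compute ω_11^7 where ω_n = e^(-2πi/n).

ω_11^7 = e^(-2πi·7/11)
= cos(-2π·7/11) + i·sin(-2π·7/11)
= cos(-14π/11) + i·sin(-14π/11)

ω_11^7 = cos(-14π/11) + i·sin(-14π/11) = -0.6549+0.7557i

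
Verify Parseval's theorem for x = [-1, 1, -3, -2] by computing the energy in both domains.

Time domain:
Σ|x[n]|² = |-1|² + |1|² + |-3|² + |-2|² = 15.0000

Frequency domain:
(1/4)Σ|X[k]|² = (1/4)(|-5|² + |2-3i|² + |-3|² + |2+3i|²) = (1/4)·60.0000 = 15.0000

Both sides agree, confirming Parseval's theorem.

Σ|x[n]|² = (1/N)Σ|X[k]|² = 15.0000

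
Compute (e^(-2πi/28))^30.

Since ω_28^28 = 1, powers reduce modulo 28.
30 mod 28 = 2
So ω_28^30 = ω_28^2 = e^(-2πi·2/28)

ω_28^30 = ω_28^2 = 0.9010-0.4339i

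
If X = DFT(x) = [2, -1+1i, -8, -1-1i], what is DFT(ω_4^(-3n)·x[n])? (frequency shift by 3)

Modulation property: DFT(ω_4^(-3n)·x[n]) = X[(k-3) mod 4], so circularly shift X by 3 positions.

X[k-3] = [-1+1i, -8, -1-1i, 2]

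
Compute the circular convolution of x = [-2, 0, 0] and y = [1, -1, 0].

(x ⊛ y)[n] = Σ(m=0 to 2) x[m] · y[(n-m) mod 3]

Computing each output sample:
(x ⊛ y)[0] = -2
(x ⊛ y)[1] = 2
(x ⊛ y)[2] = 0

x ⊛ y = [-2, 2, 0]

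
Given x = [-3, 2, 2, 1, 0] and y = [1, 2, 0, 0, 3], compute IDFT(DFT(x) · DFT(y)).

(x ⊛ y)[n] = Σ(m=0 to 4) x[m] · y[(n-m) mod 5]

Computing each output sample:
(x ⊛ y)[0] = 3
(x ⊛ y)[1] = 2
(x ⊛ y)[2] = 9
(x ⊛ y)[3] = 5
(x ⊛ y)[4] = -7

x ⊛ y = [3, 2, 9, 5, -7]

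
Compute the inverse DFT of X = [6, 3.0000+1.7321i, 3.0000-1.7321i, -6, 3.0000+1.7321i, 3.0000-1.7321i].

x[n] = (1/6) Σ(k=0 to 5) X[k] · e^(2πikn/6)

Computing each x[n]:
x[0] = 2
x[1] = 2
x[2] = -2
x[3] = 2
x[4] = 0
x[5] = 2

x = [2, 2, -2, 2, 0, 2]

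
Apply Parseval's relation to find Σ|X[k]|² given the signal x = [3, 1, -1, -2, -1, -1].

Parseval: Σ|x[n]|² = (1/N)Σ|X[k]|², so Σ|X[k]|² = N·Σ|x[n]|² = 6·17.0000

Σ|X[k]|² = N·Σ|x[n]|² = 6·17.0000 = 102.0000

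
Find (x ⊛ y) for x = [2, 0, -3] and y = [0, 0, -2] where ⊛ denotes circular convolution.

(x ⊛ y)[n] = Σ(m=0 to 2) x[m] · y[(n-m) mod 3]

Computing each output sample:
(x ⊛ y)[0] = 0
(x ⊛ y)[1] = 6
(x ⊛ y)[2] = -4

x ⊛ y = [0, 6, -4]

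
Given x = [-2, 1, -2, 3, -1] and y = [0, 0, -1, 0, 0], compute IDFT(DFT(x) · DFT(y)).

(x ⊛ y)[n] = Σ(m=0 to 4) x[m] · y[(n-m) mod 5]

Computing each output sample:
(x ⊛ y)[0] = -3
(x ⊛ y)[1] = 1
(x ⊛ y)[2] = 2
(x ⊛ y)[3] = -1
(x ⊛ y)[4] = 2

x ⊛ y = [-3, 1, 2, -1, 2]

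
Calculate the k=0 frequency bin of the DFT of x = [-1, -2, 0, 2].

X[0] = Σ(n=0 to 3) x[n] · ω_4^0 = Σ x[n]
= (-1) + (-2) + (0) + (2)

X[0] = -1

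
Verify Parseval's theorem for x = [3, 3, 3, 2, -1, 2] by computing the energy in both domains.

Time domain:
Σ|x[n]|² = |3|² + |3|² + |3|² + |2|² + |-1|² + |2|² = 36.0000

Frequency domain:
(1/6)Σ|X[k]|² = (1/6)(|12|² + |2.5000-4.3301i|² + |1.5000+2.5981i|² + |-2|² + |1.5000-2.5981i|² + |2.5000+4.3301i|²) = (1/6)·216.0000 = 36.0000

Both sides agree, confirming Parseval's theorem.

Σ|x[n]|² = (1/N)Σ|X[k]|² = 36.0000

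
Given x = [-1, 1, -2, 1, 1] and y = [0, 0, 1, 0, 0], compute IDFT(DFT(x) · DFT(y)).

(x ⊛ y)[n] = Σ(m=0 to 4) x[m] · y[(n-m) mod 5]

Computing each output sample:
(x ⊛ y)[0] = 1
(x ⊛ y)[1] = 1
(x ⊛ y)[2] = -1
(x ⊛ y)[3] = 1
(x ⊛ y)[4] = -2

x ⊛ y = [1, 1, -1, 1, -2]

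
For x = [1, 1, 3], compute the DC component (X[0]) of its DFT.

X[0] = Σ(n=0 to 2) x[n] · ω_3^0 = Σ x[n]
= (1) + (1) + (3)

X[0] = 5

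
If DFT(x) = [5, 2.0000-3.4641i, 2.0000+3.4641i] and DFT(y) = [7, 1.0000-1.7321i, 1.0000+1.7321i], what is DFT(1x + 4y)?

By linearity: DFT(1x + 4y) = 1·DFT(x) + 4·DFT(y)
= 1·[5, 2.0000-3.4641i, 2.0000+3.4641i] + 4·[7, 1.0000-1.7321i, 1.0000+1.7321i]

Computing element-wise:
Z[0] = 1·(5) + 4·(7) = 33
Z[1] = 1·(2.0000-3.4641i) + 4·(1.0000-1.7321i) = 6.0000-10.3925i
Z[2] = 1·(2.0000+3.4641i) + 4·(1.0000+1.7321i) = 6.0000+10.3925i

DFT(1x + 4y) = 1·X + 4·Y = [33, 6.0000-10.3925i, 6.0000+10.3925i]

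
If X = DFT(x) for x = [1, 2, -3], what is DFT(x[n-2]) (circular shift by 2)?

Time shift by 2: X_shifted[k] = ω_3^(2k) · X[k]
Shifted x = [2, -3, 1]

DFT(x[n-2]) = [0, 3.0000+3.4641i, 3.0000-3.4641i]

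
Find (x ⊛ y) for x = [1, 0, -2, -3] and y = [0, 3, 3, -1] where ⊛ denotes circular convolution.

(x ⊛ y)[n] = Σ(m=0 to 3) x[m] · y[(n-m) mod 4]

Computing each output sample:
(x ⊛ y)[0] = -15
(x ⊛ y)[1] = -4
(x ⊛ y)[2] = 6
(x ⊛ y)[3] = -7

x ⊛ y = [-15, -4, 6, -7]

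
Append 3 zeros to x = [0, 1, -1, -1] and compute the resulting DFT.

Original 4-point DFT: [-1, 1-2i, -1, 1+2i]
Zero-padded 7-point DFT provides frequency interpolation.

DFT_7([x, 0, ...]) = [-1, 1.7470+0.6270i, 0.0550-2.1906i, -1.3019-0.2408i, -1.3019+0.2408i, 0.0550+2.1906i, 1.7470-0.6270i]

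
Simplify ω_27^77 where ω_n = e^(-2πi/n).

Since ω_27^27 = 1, powers reduce modulo 27.
77 mod 27 = 23
So ω_27^77 = ω_27^23 = e^(-2πi·23/27)

ω_27^77 = ω_27^23 = 0.5972+0.8021i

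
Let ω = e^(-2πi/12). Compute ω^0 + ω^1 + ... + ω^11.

Sum of all nth roots of unity equals 0 for n > 1 (geometric series with r ≠ 1).

0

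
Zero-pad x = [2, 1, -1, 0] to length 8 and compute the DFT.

Original 4-point DFT: [2, 3-1i, 0, 3+1i]
Zero-padded 8-point DFT provides frequency interpolation.

DFT_8([x, 0, ...]) = [2, 2.7071+0.2929i, 3-1i, 1.2929-1.7071i, 0, 1.2929+1.7071i, 3+1i, 2.7071-0.2929i]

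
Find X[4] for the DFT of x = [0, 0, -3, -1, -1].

X[4] = Σ(n=0 to 4) x[n] · ω_5^(4n) where ω_5 = e^(-2πi/5)
= (0)·ω_5^0 + (0)·ω_5^4 + (-3)·ω_5^8 + (-1)·ω_5^12 + (-1)·ω_5^16

X[4] = 2.9271-0.2245i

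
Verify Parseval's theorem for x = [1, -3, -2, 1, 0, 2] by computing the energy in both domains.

Time domain:
Σ|x[n]|² = |1|² + |-3|² + |-2|² + |1|² + |0|² + |2|² = 19.0000

Frequency domain:
(1/6)Σ|X[k]|² = (1/6)(|-1|² + |0.5000+6.0622i|² + |3.5000+2.5981i|² + |-1|² + |3.5000-2.5981i|² + |0.5000-6.0622i|²) = (1/6)·114.0000 = 19.0000

Both sides agree, confirming Parseval's theorem.

Σ|x[n]|² = (1/N)Σ|X[k]|² = 19.0000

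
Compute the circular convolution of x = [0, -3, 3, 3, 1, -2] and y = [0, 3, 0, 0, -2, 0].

(x ⊛ y)[n] = Σ(m=0 to 5) x[m] · y[(n-m) mod 6]

Computing each output sample:
(x ⊛ y)[0] = -12
(x ⊛ y)[1] = -6
(x ⊛ y)[2] = -11
(x ⊛ y)[3] = 13
(x ⊛ y)[4] = 9
(x ⊛ y)[5] = 9

x ⊛ y = [-12, -6, -11, 13, 9, 9]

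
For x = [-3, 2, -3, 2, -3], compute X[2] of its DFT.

X[2] = Σ(n=0 to 4) x[n] · ω_5^(2n) where ω_5 = e^(-2πi/5)
= (-3)·ω_5^0 + (2)·ω_5^2 + (-3)·ω_5^4 + (2)·ω_5^6 + (-3)·ω_5^8

X[2] = -2.5000-7.6942i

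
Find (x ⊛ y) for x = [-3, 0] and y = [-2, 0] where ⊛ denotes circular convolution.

(x ⊛ y)[n] = Σ(m=0 to 1) x[m] · y[(n-m) mod 2]

Computing each output sample:
(x ⊛ y)[0] = 6
(x ⊛ y)[1] = 0

x ⊛ y = [6, 0]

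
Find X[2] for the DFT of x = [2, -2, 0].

X[2] = Σ(n=0 to 2) x[n] · ω_3^(2n) where ω_3 = e^(-2πi/3)
= (2)·ω_3^0 + (-2)·ω_3^2 + (0)·ω_3^4

X[2] = 3.0000-1.7321i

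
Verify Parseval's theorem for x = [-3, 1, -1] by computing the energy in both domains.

Time domain:
Σ|x[n]|² = |-3|² + |1|² + |-1|² = 11.0000

Frequency domain:
(1/3)Σ|X[k]|² = (1/3)(|-3|² + |-3.0000-1.7321i|² + |-3.0000+1.7321i|²) = (1/3)·33.0000 = 11.0000

Both sides agree, confirming Parseval's theorem.

Σ|x[n]|² = (1/N)Σ|X[k]|² = 11.0000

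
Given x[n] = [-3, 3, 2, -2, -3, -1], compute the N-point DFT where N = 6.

X[k] = Σ(n=0 to 5) x[n] · ω_6^(nk)
where ω_6 = e^(-2πi/6)

Computing each X[k]:
X[0] = -4
X[1] = 0.5000-7.7942i
X[2] = -5.5000+0.8660i
X[3] = -4
X[4] = -5.5000-0.8660i
X[5] = 0.5000+7.7942i

X = [-4, 0.5000-7.7942i, -5.5000+0.8660i, -4, -5.5000-0.8660i, 0.5000+7.7942i]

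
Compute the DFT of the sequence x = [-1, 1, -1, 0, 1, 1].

X[k] = Σ(n=0 to 5) x[n] · ω_6^(nk)
where ω_6 = e^(-2πi/6)

Computing each X[k]:
X[0] = 1
X[1] = 1.7321i
X[2] = -2.0000-1.7321i
X[3] = -3
X[4] = -2.0000+1.7321i
X[5] = -1.7321i

X = [1, 1.7321i, -2.0000-1.7321i, -3, -2.0000+1.7321i, -1.7321i]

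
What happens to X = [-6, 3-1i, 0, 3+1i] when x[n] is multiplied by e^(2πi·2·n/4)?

Modulation property: DFT(ω_4^(-2n)·x[n]) = X[(k-2) mod 4], so circularly shift X by 2 positions.

X[k-2] = [0, 3+1i, -6, 3-1i]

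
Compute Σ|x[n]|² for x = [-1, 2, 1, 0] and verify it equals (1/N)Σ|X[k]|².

Time domain:
Σ|x[n]|² = |-1|² + |2|² + |1|² + |0|² = 6.0000

Frequency domain:
(1/4)Σ|X[k]|² = (1/4)(|2|² + |-2-2i|² + |-2|² + |-2+2i|²) = (1/4)·24.0000 = 6.0000

Both sides agree, confirming Parseval's theorem.

Σ|x[n]|² = (1/N)Σ|X[k]|² = 6.0000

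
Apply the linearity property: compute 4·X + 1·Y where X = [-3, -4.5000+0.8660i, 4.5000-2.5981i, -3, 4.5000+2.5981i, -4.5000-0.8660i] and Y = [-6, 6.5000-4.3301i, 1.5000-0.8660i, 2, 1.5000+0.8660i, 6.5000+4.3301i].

By linearity: DFT(4x + 1y) = 4·DFT(x) + 1·DFT(y)
= 4·[-3, -4.5000+0.8660i, 4.5000-2.5981i, -3, 4.5000+2.5981i, -4.5000-0.8660i] + 1·[-6, 6.5000-4.3301i, 1.5000-0.8660i, 2, 1.5000+0.8660i, 6.5000+4.3301i]

Computing element-wise:
Z[0] = 4·(-3) + 1·(-6) = -18
Z[1] = 4·(-4.5000+0.8660i) + 1·(6.5000-4.3301i) = -11.5000-0.8661i
Z[2] = 4·(4.5000-2.5981i) + 1·(1.5000-0.8660i) = 19.5000-11.2584i
Z[3] = 4·(-3) + 1·(2) = -10
Z[4] = 4·(4.5000+2.5981i) + 1·(1.5000+0.8660i) = 19.5000+11.2584i
Z[5] = 4·(-4.5000-0.8660i) + 1·(6.5000+4.3301i) = -11.5000+0.8661i

DFT(4x + 1y) = 4·X + 1·Y = [-18, -11.5000-0.8661i, 19.5000-11.2584i, -10, 19.5000+11.2584i, -11.5000+0.8661i]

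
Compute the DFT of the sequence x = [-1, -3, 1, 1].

X[k] = Σ(n=0 to 3) x[n] · ω_4^(nk)
where ω_4 = e^(-2πi/4)

Computing each X[k]:
X[0] = -2
X[1] = -2+4i
X[2] = 2
X[3] = -2-4i

X = [-2, -2+4i, 2, -2-4i]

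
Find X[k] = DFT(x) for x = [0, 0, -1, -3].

X[k] = Σ(n=0 to 3) x[n] · ω_4^(nk)
where ω_4 = e^(-2πi/4)

Computing each X[k]:
X[0] = -4
X[1] = 1-3i
X[2] = 2
X[3] = 1+3i

X = [-4, 1-3i, 2, 1+3i]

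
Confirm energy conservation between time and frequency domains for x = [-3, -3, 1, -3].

Time domain:
Σ|x[n]|² = |-3|² + |-3|² + |1|² + |-3|² = 28.0000

Frequency domain:
(1/4)Σ|X[k]|² = (1/4)(|-8|² + |-4|² + |4|² + |-4|²) = (1/4)·112.0000 = 28.0000

Both sides agree, confirming Parseval's theorem.

Σ|x[n]|² = (1/N)Σ|X[k]|² = 28.0000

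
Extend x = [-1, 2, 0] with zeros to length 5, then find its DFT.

Original 3-point DFT: [1, -2.0000-1.7321i, -2.0000+1.7321i]
Zero-padded 5-point DFT provides frequency interpolation.

DFT_5([x, 0, ...]) = [1, -0.3820-1.9021i, -2.6180-1.1756i, -2.6180+1.1756i, -0.3820+1.9021i]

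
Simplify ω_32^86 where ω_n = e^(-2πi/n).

Since ω_32^32 = 1, powers reduce modulo 32.
86 mod 32 = 22
So ω_32^86 = ω_32^22 = e^(-2πi·22/32)

ω_32^86 = ω_32^22 = -0.3827+0.9239i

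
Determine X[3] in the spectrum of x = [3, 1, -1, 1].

X[3] = Σ(n=0 to 3) x[n] · ω_4^(3n) where ω_4 = e^(-2πi/4)
= (3)·ω_4^0 + (1)·ω_4^3 + (-1)·ω_4^6 + (1)·ω_4^9

X[3] = 4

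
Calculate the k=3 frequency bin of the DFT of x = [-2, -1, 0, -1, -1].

X[3] = Σ(n=0 to 4) x[n] · ω_5^(3n) where ω_5 = e^(-2πi/5)
= (-2)·ω_5^0 + (-1)·ω_5^3 + (0)·ω_5^6 + (-1)·ω_5^9 + (-1)·ω_5^12

X[3] = -0.6910-0.9511i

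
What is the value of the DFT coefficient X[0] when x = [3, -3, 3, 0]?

X[0] = Σ(n=0 to 3) x[n] · ω_4^0 = Σ x[n]
= (3) + (-3) + (3) + (0)

X[0] = 3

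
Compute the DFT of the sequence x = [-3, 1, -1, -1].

X[k] = Σ(n=0 to 3) x[n] · ω_4^(nk)
where ω_4 = e^(-2πi/4)

Computing each X[k]:
X[0] = -4
X[1] = -2-2i
X[2] = -4
X[3] = -2+2i

X = [-4, -2-2i, -4, -2+2i]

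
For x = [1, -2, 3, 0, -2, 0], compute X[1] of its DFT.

X[1] = Σ(n=0 to 5) x[n] · ω_6^(1n) where ω_6 = e^(-2πi/6)
= (1)·ω_6^0 + (-2)·ω_6^1 + (3)·ω_6^2 + (0)·ω_6^3 + (-2)·ω_6^4 + (0)·ω_6^5

X[1] = -0.5000-2.5981i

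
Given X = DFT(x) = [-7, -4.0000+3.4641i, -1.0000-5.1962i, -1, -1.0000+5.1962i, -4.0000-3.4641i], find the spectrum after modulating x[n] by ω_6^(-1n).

Modulation property: DFT(ω_6^(-1n)·x[n]) = X[(k-1) mod 6], so circularly shift X by 1 positions.

X[k-1] = [-4.0000-3.4641i, -7, -4.0000+3.4641i, -1.0000-5.1962i, -1, -1.0000+5.1962i]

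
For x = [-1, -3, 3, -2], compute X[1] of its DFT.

X[1] = Σ(n=0 to 3) x[n] · ω_4^(1n) where ω_4 = e^(-2πi/4)
= (-1)·ω_4^0 + (-3)·ω_4^1 + (3)·ω_4^2 + (-2)·ω_4^3

X[1] = -4+1i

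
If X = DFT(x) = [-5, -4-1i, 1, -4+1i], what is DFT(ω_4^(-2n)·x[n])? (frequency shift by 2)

Modulation property: DFT(ω_4^(-2n)·x[n]) = X[(k-2) mod 4], so circularly shift X by 2 positions.

X[k-2] = [1, -4+1i, -5, -4-1i]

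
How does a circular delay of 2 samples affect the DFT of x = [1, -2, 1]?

Time shift by 2: X_shifted[k] = ω_3^(2k) · X[k]
Shifted x = [-2, 1, 1]

DFT(x[n-2]) = [0, -3, -3]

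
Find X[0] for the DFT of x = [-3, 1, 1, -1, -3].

X[0] = Σ(n=0 to 4) x[n] · ω_5^0 = Σ x[n]
= (-3) + (1) + (1) + (-1) + (-3)

X[0] = -5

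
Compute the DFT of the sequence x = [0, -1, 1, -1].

X[k] = Σ(n=0 to 3) x[n] · ω_4^(nk)
where ω_4 = e^(-2πi/4)

Computing each X[k]:
X[0] = -1
X[1] = -1
X[2] = 3
X[3] = -1

X = [-1, -1, 3, -1]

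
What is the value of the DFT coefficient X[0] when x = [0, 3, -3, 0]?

X[0] = Σ(n=0 to 3) x[n] · ω_4^0 = Σ x[n]
= (0) + (3) + (-3) + (0)

X[0] = 0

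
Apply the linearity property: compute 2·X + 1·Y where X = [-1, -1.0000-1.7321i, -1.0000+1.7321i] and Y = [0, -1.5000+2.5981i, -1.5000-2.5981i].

By linearity: DFT(2x + 1y) = 2·DFT(x) + 1·DFT(y)
= 2·[-1, -1.0000-1.7321i, -1.0000+1.7321i] + 1·[0, -1.5000+2.5981i, -1.5000-2.5981i]

Computing element-wise:
Z[0] = 2·(-1) + 1·(0) = -2
Z[1] = 2·(-1.0000-1.7321i) + 1·(-1.5000+2.5981i) = -3.5000-0.8661i
Z[2] = 2·(-1.0000+1.7321i) + 1·(-1.5000-2.5981i) = -3.5000+0.8661i

DFT(2x + 1y) = 2·X + 1·Y = [-2, -3.5000-0.8661i, -3.5000+0.8661i]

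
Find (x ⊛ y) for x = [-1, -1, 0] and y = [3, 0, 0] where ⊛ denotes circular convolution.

(x ⊛ y)[n] = Σ(m=0 to 2) x[m] · y[(n-m) mod 3]

Computing each output sample:
(x ⊛ y)[0] = -3
(x ⊛ y)[1] = -3
(x ⊛ y)[2] = 0

x ⊛ y = [-3, -3, 0]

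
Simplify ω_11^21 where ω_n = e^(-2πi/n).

Since ω_11^11 = 1, powers reduce modulo 11.
21 mod 11 = 10
So ω_11^21 = ω_11^10 = e^(-2πi·10/11)

ω_11^21 = ω_11^10 = 0.8413+0.5406i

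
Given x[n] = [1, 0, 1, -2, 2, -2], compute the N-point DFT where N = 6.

X[k] = Σ(n=0 to 5) x[n] · ω_6^(nk)
where ω_6 = e^(-2πi/6)

Computing each X[k]:
X[0] = 0
X[1] = 0.5000-0.8660i
X[2] = -1.5000-2.5981i
X[3] = 8
X[4] = -1.5000+2.5981i
X[5] = 0.5000+0.8660i

X = [0, 0.5000-0.8660i, -1.5000-2.5981i, 8, -1.5000+2.5981i, 0.5000+0.8660i]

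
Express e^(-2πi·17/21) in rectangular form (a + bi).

ω_21^17 = e^(-2πi·17/21)
= cos(-2π·17/21) + i·sin(-2π·17/21)
= cos(-34π/21) + i·sin(-34π/21)

ω_21^17 = cos(-34π/21) + i·sin(-34π/21) = 0.3653+0.9309i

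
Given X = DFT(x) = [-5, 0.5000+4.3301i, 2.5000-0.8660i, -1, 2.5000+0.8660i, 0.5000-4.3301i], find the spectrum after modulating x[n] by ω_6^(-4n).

Modulation property: DFT(ω_6^(-4n)·x[n]) = X[(k-4) mod 6], so circularly shift X by 4 positions.

X[k-4] = [2.5000-0.8660i, -1, 2.5000+0.8660i, 0.5000-4.3301i, -5, 0.5000+4.3301i]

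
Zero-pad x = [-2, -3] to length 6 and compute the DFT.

Original 2-point DFT: [-5, 1]
Zero-padded 6-point DFT provides frequency interpolation.

DFT_6([x, 0, ...]) = [-5, -3.5000+2.5981i, -0.5000+2.5981i, 1, -0.5000-2.5981i, -3.5000-2.5981i]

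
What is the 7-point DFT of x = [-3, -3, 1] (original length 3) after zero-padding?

Original 3-point DFT: [-5, -2.0000+3.4641i, -2.0000-3.4641i]
Zero-padded 7-point DFT provides frequency interpolation.

DFT_7([x, 0, ...]) = [-5, -5.0930+1.3706i, -3.2334+3.3587i, 0.3264+2.0835i, 0.3264-2.0835i, -3.2334-3.3587i, -5.0930-1.3706i]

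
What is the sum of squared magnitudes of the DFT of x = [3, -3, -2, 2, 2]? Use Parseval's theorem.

Parseval: Σ|x[n]|² = (1/N)Σ|X[k]|², so Σ|X[k]|² = N·Σ|x[n]|² = 5·30.0000

Σ|X[k]|² = N·Σ|x[n]|² = 5·30.0000 = 150.0000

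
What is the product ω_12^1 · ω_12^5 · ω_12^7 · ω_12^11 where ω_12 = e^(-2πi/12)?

The primitive 12th roots of unity are ω_12^k for k coprime to 12: k ∈ {1, 5, 7, 11}
Their product equals the constant term of the cyclotomic polynomial Φ_12(x) up to sign.
For n ≥ 3, the product of all primitive nth roots of unity is 1. (For n=1 it is 1; for n=2 it is -1.)

1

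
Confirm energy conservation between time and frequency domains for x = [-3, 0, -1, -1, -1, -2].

Time domain:
Σ|x[n]|² = |-3|² + |0|² + |-1|² + |-1|² + |-1|² + |-2|² = 16.0000

Frequency domain:
(1/6)Σ|X[k]|² = (1/6)(|-8|² + |-2.0000-1.7321i|² + |-2.0000-1.7321i|² + |-2|² + |-2.0000+1.7321i|² + |-2.0000+1.7321i|²) = (1/6)·96.0000 = 16.0000

Both sides agree, confirming Parseval's theorem.

Σ|x[n]|² = (1/N)Σ|X[k]|² = 16.0000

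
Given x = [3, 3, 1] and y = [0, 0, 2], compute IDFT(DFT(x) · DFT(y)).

(x ⊛ y)[n] = Σ(m=0 to 2) x[m] · y[(n-m) mod 3]

Computing each output sample:
(x ⊛ y)[0] = 6
(x ⊛ y)[1] = 2
(x ⊛ y)[2] = 6

x ⊛ y = [6, 2, 6]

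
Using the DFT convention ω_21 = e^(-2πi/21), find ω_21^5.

ω_21^5 = e^(-2πi·5/21)
= cos(-2π·5/21) + i·sin(-2π·5/21)
= cos(-10π/21) + i·sin(-10π/21)

ω_21^5 = cos(-10π/21) + i·sin(-10π/21) = 0.0747-0.9972i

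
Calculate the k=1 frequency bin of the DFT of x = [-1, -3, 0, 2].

X[1] = Σ(n=0 to 3) x[n] · ω_4^(1n) where ω_4 = e^(-2πi/4)
= (-1)·ω_4^0 + (-3)·ω_4^1 + (0)·ω_4^2 + (2)·ω_4^3

X[1] = -1+5i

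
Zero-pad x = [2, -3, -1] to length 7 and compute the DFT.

Original 3-point DFT: [-2, 4.0000+1.7321i, 4.0000-1.7321i]
Zero-padded 7-point DFT provides frequency interpolation.

DFT_7([x, 0, ...]) = [-2, 0.3521+3.3204i, 3.5685+2.4909i, 4.0794+0.5198i, 4.0794-0.5198i, 3.5685-2.4909i, 0.3521-3.3204i]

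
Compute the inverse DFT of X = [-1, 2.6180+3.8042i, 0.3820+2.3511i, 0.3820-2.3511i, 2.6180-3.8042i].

x[n] = (1/5) Σ(k=0 to 4) X[k] · e^(2πikn/5)

Computing each x[n]:
x[0] = 1
x[1] = -2
x[2] = -1
x[3] = -1
x[4] = 2

x = [1, -2, -1, -1, 2]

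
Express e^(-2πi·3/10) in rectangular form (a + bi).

ω_10^3 = e^(-2πi·3/10)
= cos(-2π·3/10) + i·sin(-2π·3/10)
= cos(-6π/10) + i·sin(-6π/10)

ω_10^3 = cos(-6π/10) + i·sin(-6π/10) = -0.3090-0.9511i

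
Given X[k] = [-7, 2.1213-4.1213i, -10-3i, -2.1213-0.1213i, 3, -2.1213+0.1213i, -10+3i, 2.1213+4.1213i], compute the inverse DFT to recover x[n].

x[n] = (1/8) Σ(k=0 to 7) X[k] · e^(2πikn/8)

Computing each x[n]:
x[0] = -3
x[1] = 1
x[2] = 3
x[3] = -2
x[4] = -3
x[5] = -2
x[6] = 1
x[7] = -2

x = [-3, 1, 3, -2, -3, -2, 1, -2]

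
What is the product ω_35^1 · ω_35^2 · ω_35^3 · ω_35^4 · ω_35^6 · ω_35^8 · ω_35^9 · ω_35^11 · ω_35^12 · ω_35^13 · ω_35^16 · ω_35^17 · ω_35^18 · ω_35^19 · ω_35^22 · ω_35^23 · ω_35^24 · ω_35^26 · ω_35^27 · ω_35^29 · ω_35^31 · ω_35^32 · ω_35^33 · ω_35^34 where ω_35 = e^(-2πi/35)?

The primitive 35th roots of unity are ω_35^k for k coprime to 35: k ∈ {1, 2, 3, 4, 6, 8, 9, 11, 12, 13, 16, 17, 18, 19, 22, 23, 24, 26, 27, 29, 31, 32, 33, 34}
Their product equals the constant term of the cyclotomic polynomial Φ_35(x) up to sign.
For n ≥ 3, the product of all primitive nth roots of unity is 1. (For n=1 it is 1; for n=2 it is -1.)

1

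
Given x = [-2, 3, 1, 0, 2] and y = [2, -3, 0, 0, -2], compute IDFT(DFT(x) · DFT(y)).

(x ⊛ y)[n] = Σ(m=0 to 4) x[m] · y[(n-m) mod 5]

Computing each output sample:
(x ⊛ y)[0] = -16
(x ⊛ y)[1] = 10
(x ⊛ y)[2] = -7
(x ⊛ y)[3] = -7
(x ⊛ y)[4] = 8

x ⊛ y = [-16, 10, -7, -7, 8]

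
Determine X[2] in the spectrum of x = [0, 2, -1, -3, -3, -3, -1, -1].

X[2] = Σ(n=0 to 7) x[n] · ω_8^(2n) where ω_8 = e^(-2πi/8)
= (0)·ω_8^0 + (2)·ω_8^2 + (-1)·ω_8^4 + (-3)·ω_8^6 + (-3)·ω_8^8 + (-3)·ω_8^10 + (-1)·ω_8^12 + (-1)·ω_8^14

X[2] = -1-3i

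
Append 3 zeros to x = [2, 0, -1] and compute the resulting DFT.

Original 3-point DFT: [1, 2.5000-0.8660i, 2.5000+0.8660i]
Zero-padded 6-point DFT provides frequency interpolation.

DFT_6([x, 0, ...]) = [1, 2.5000+0.8660i, 2.5000-0.8660i, 1, 2.5000+0.8660i, 2.5000-0.8660i]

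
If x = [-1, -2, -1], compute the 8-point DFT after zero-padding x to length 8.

Original 3-point DFT: [-4, 0.5000+0.8660i, 0.5000-0.8660i]
Zero-padded 8-point DFT provides frequency interpolation.

DFT_8([x, 0, ...]) = [-4, -2.4142+2.4142i, 2i, 0.4142+0.4142i, 0, 0.4142-0.4142i, -2i, -2.4142-2.4142i]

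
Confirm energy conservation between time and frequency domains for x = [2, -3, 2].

Time domain:
Σ|x[n]|² = |2|² + |-3|² + |2|² = 17.0000

Frequency domain:
(1/3)Σ|X[k]|² = (1/3)(|1|² + |2.5000+4.3301i|² + |2.5000-4.3301i|²) = (1/3)·51.0000 = 17.0000

Both sides agree, confirming Parseval's theorem.

Σ|x[n]|² = (1/N)Σ|X[k]|² = 17.0000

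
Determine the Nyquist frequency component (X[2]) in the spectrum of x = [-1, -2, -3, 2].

X[2] = Σ(n=0 to 3) x[n] · ω_4^(2n) where ω_4 = e^(-2πi/4)
= (-1)·ω_4^0 + (-2)·ω_4^2 + (-3)·ω_4^4 + (2)·ω_4^6

X[2] = -4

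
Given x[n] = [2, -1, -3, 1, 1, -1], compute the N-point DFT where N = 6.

X[k] = Σ(n=0 to 5) x[n] · ω_6^(nk)
where ω_6 = e^(-2πi/6)

Computing each X[k]:
X[0] = -1
X[1] = 1.0000+3.4641i
X[2] = 5.0000-3.4641i
X[3] = 1
X[4] = 5.0000+3.4641i
X[5] = 1.0000-3.4641i

X = [-1, 1.0000+3.4641i, 5.0000-3.4641i, 1, 5.0000+3.4641i, 1.0000-3.4641i]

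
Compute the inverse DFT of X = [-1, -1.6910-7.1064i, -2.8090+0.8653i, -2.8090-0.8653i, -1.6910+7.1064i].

x[n] = (1/5) Σ(k=0 to 4) X[k] · e^(2πikn/5)

Computing each x[n]:
x[0] = -2
x[1] = 3
x[2] = 2
x[3] = -2
x[4] = -2

x = [-2, 3, 2, -2, -2]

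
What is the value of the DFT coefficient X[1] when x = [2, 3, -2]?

X[1] = Σ(n=0 to 2) x[n] · ω_3^(1n) where ω_3 = e^(-2πi/3)
= (2)·ω_3^0 + (3)·ω_3^1 + (-2)·ω_3^2

X[1] = 1.5000-4.3301i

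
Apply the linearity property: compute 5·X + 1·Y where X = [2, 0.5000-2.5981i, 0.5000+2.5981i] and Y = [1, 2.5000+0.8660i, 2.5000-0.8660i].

By linearity: DFT(5x + 1y) = 5·DFT(x) + 1·DFT(y)
= 5·[2, 0.5000-2.5981i, 0.5000+2.5981i] + 1·[1, 2.5000+0.8660i, 2.5000-0.8660i]

Computing element-wise:
Z[0] = 5·(2) + 1·(1) = 11
Z[1] = 5·(0.5000-2.5981i) + 1·(2.5000+0.8660i) = 5.0000-12.1245i
Z[2] = 5·(0.5000+2.5981i) + 1·(2.5000-0.8660i) = 5.0000+12.1245i

DFT(5x + 1y) = 5·X + 1·Y = [11, 5.0000-12.1245i, 5.0000+12.1245i]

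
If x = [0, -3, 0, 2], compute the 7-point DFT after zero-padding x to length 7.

Original 4-point DFT: [-1, 5i, 1, -5i]
Zero-padded 7-point DFT provides frequency interpolation.

DFT_7([x, 0, ...]) = [-1, -3.6724+1.4777i, 1.9145+4.4884i, 2.2579-0.6482i, 2.2579+0.6482i, 1.9145-4.4884i, -3.6724-1.4777i]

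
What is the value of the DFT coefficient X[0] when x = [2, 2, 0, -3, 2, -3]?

X[0] = Σ(n=0 to 5) x[n] · ω_6^0 = Σ x[n]
= (2) + (2) + (0) + (-3) + (2) + (-3)

X[0] = 0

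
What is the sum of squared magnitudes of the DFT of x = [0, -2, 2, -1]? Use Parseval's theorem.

Parseval: Σ|x[n]|² = (1/N)Σ|X[k]|², so Σ|X[k]|² = N·Σ|x[n]|² = 4·9.0000

Σ|X[k]|² = N·Σ|x[n]|² = 4·9.0000 = 36.0000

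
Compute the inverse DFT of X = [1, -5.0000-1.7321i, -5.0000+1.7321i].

x[n] = (1/3) Σ(k=0 to 2) X[k] · e^(2πikn/3)

Computing each x[n]:
x[0] = -3
x[1] = 3
x[2] = 1

x = [-3, 3, 1]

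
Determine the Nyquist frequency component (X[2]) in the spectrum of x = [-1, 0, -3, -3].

X[2] = Σ(n=0 to 3) x[n] · ω_4^(2n) where ω_4 = e^(-2πi/4)
= (-1)·ω_4^0 + (0)·ω_4^2 + (-3)·ω_4^4 + (-3)·ω_4^6

X[2] = -1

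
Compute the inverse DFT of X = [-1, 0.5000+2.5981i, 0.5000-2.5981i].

x[n] = (1/3) Σ(k=0 to 2) X[k] · e^(2πikn/3)

Computing each x[n]:
x[0] = 0
x[1] = -2
x[2] = 1

x = [0, -2, 1]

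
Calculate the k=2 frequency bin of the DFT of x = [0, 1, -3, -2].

X[2] = Σ(n=0 to 3) x[n] · ω_4^(2n) where ω_4 = e^(-2πi/4)
= (0)·ω_4^0 + (1)·ω_4^2 + (-3)·ω_4^4 + (-2)·ω_4^6

X[2] = -2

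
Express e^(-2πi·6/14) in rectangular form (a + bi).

ω_14^6 = e^(-2πi·6/14)
= cos(-2π·6/14) + i·sin(-2π·6/14)
= cos(-12π/14) + i·sin(-12π/14)

ω_14^6 = cos(-12π/14) + i·sin(-12π/14) = -0.9010-0.4339i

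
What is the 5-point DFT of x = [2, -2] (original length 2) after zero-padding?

Original 2-point DFT: [0, 4]
Zero-padded 5-point DFT provides frequency interpolation.

DFT_5([x, 0, ...]) = [0, 1.3820+1.9021i, 3.6180+1.1756i, 3.6180-1.1756i, 1.3820-1.9021i]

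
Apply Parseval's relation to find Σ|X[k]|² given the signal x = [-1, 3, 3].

Parseval: Σ|x[n]|² = (1/N)Σ|X[k]|², so Σ|X[k]|² = N·Σ|x[n]|² = 3·19.0000

Σ|X[k]|² = N·Σ|x[n]|² = 3·19.0000 = 57.0000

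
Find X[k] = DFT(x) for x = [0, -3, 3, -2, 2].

X[k] = Σ(n=0 to 4) x[n] · ω_5^(nk)
where ω_5 = e^(-2πi/5)

Computing each X[k]:
X[0] = 0
X[1] = -1.1180+1.8164i
X[2] = 1.1180+7.6942i
X[3] = 1.1180-7.6942i
X[4] = -1.1180-1.8164i

X = [0, -1.1180+1.8164i, 1.1180+7.6942i, 1.1180-7.6942i, -1.1180-1.8164i]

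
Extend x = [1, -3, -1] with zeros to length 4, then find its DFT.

Original 3-point DFT: [-3, 3.0000+1.7321i, 3.0000-1.7321i]
Zero-padded 4-point DFT provides frequency interpolation.

DFT_4([x, 0, ...]) = [-3, 2+3i, 3, 2-3i]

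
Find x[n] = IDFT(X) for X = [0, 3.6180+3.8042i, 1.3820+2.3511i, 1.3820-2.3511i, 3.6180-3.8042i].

x[n] = (1/5) Σ(k=0 to 4) X[k] · e^(2πikn/5)

Computing each x[n]:
x[0] = 2
x[1] = -2
x[2] = -1
x[3] = -1
x[4] = 2

x = [2, -2, -1, -1, 2]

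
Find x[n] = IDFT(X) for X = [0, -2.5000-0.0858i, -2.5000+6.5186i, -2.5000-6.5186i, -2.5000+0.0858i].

x[n] = (1/5) Σ(k=0 to 4) X[k] · e^(2πikn/5)

Computing each x[n]:
x[0] = -2
x[1] = -1
x[2] = 3
x[3] = -2
x[4] = 2

x = [-2, -1, 3, -2, 2]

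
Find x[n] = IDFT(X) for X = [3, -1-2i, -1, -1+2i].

x[n] = (1/4) Σ(k=0 to 3) X[k] · e^(2πikn/4)

Computing each x[n]:
x[0] = 0
x[1] = 2
x[2] = 1
x[3] = 0

x = [0, 2, 1, 0]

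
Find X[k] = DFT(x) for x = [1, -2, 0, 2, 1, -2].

X[k] = Σ(n=0 to 5) x[n] · ω_6^(nk)
where ω_6 = e^(-2πi/6)

Computing each X[k]:
X[0] = 0
X[1] = -3.5000+0.8660i
X[2] = 4.5000-0.8660i
X[3] = 4
X[4] = 4.5000+0.8660i
X[5] = -3.5000-0.8660i

X = [0, -3.5000+0.8660i, 4.5000-0.8660i, 4, 4.5000+0.8660i, -3.5000-0.8660i]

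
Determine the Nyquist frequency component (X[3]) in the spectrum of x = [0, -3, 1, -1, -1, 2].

X[3] = Σ(n=0 to 5) x[n] · ω_6^(3n) where ω_6 = e^(-2πi/6)
= (0)·ω_6^0 + (-3)·ω_6^3 + (1)·ω_6^6 + (-1)·ω_6^9 + (-1)·ω_6^12 + (2)·ω_6^15

X[3] = 2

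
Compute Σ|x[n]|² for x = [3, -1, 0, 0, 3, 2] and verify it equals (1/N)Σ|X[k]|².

Time domain:
Σ|x[n]|² = |3|² + |-1|² + |0|² + |0|² + |3|² + |2|² = 23.0000

Frequency domain:
(1/6)Σ|X[k]|² = (1/6)(|7|² + |2.0000+5.1962i|² + |1|² + |5|² + |1|² + |2.0000-5.1962i|²) = (1/6)·138.0000 = 23.0000

Both sides agree, confirming Parseval's theorem.

Σ|x[n]|² = (1/N)Σ|X[k]|² = 23.0000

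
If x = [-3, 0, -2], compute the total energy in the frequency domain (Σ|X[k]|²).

Parseval: Σ|x[n]|² = (1/N)Σ|X[k]|², so Σ|X[k]|² = N·Σ|x[n]|² = 3·13.0000

Σ|X[k]|² = N·Σ|x[n]|² = 3·13.0000 = 39.0000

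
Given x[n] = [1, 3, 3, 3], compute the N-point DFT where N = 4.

X[k] = Σ(n=0 to 3) x[n] · ω_4^(nk)
where ω_4 = e^(-2πi/4)

Computing each X[k]:
X[0] = 10
X[1] = -2
X[2] = -2
X[3] = -2

X = [10, -2, -2, -2]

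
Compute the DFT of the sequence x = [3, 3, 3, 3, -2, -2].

X[k] = Σ(n=0 to 5) x[n] · ω_6^(nk)
where ω_6 = e^(-2πi/6)

Computing each X[k]:
X[0] = 8
X[1] = -8.6603i
X[2] = 5
X[3] = 0
X[4] = 5
X[5] = 8.6603i

X = [8, -8.6603i, 5, 0, 5, 8.6603i]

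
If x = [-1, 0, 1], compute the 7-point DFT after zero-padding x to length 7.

Original 3-point DFT: [0, -1.5000+0.8660i, -1.5000-0.8660i]
Zero-padded 7-point DFT provides frequency interpolation.

DFT_7([x, 0, ...]) = [0, -1.2225-0.9749i, -1.9010+0.4339i, -0.3765+0.7818i, -0.3765-0.7818i, -1.9010-0.4339i, -1.2225+0.9749i]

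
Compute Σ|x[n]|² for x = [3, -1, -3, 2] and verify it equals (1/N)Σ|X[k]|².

Time domain:
Σ|x[n]|² = |3|² + |-1|² + |-3|² + |2|² = 23.0000

Frequency domain:
(1/4)Σ|X[k]|² = (1/4)(|1|² + |6+3i|² + |-1|² + |6-3i|²) = (1/4)·92.0000 = 23.0000

Both sides agree, confirming Parseval's theorem.

Σ|x[n]|² = (1/N)Σ|X[k]|² = 23.0000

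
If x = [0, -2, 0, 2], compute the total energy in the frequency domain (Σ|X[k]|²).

Parseval: Σ|x[n]|² = (1/N)Σ|X[k]|², so Σ|X[k]|² = N·Σ|x[n]|² = 4·8.0000

Σ|X[k]|² = N·Σ|x[n]|² = 4·8.0000 = 32.0000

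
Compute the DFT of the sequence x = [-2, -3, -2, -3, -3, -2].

X[k] = Σ(n=0 to 5) x[n] · ω_6^(nk)
where ω_6 = e^(-2πi/6)

Computing each X[k]:
X[0] = -15
X[1] = 1
X[2] = 1.7321i
X[3] = 1
X[4] = -1.7321i
X[5] = 1

X = [-15, 1, 1.7321i, 1, -1.7321i, 1]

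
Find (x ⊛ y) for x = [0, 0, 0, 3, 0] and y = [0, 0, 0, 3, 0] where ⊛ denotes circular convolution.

(x ⊛ y)[n] = Σ(m=0 to 4) x[m] · y[(n-m) mod 5]

Computing each output sample:
(x ⊛ y)[0] = 0
(x ⊛ y)[1] = 9
(x ⊛ y)[2] = 0
(x ⊛ y)[3] = 0
(x ⊛ y)[4] = 0

x ⊛ y = [0, 9, 0, 0, 0]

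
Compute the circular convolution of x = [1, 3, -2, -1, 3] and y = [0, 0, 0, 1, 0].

(x ⊛ y)[n] = Σ(m=0 to 4) x[m] · y[(n-m) mod 5]

Computing each output sample:
(x ⊛ y)[0] = -2
(x ⊛ y)[1] = -1
(x ⊛ y)[2] = 3
(x ⊛ y)[3] = 1
(x ⊛ y)[4] = 3

x ⊛ y = [-2, -1, 3, 1, 3]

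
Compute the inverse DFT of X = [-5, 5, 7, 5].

x[n] = (1/4) Σ(k=0 to 3) X[k] · e^(2πikn/4)

Computing each x[n]:
x[0] = 3
x[1] = -3
x[2] = -2
x[3] = -3

x = [3, -3, -2, -3]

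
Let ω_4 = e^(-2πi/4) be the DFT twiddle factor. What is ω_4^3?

ω_4^3 = e^(-2πi·3/4)
= cos(-2π·3/4) + i·sin(-2π·3/4)
= cos(-6π/4) + i·sin(-6π/4)

ω_4^3 = cos(-6π/4) + i·sin(-6π/4) = 1i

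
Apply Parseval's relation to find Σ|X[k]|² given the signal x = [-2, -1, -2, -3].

Parseval: Σ|x[n]|² = (1/N)Σ|X[k]|², so Σ|X[k]|² = N·Σ|x[n]|² = 4·18.0000

Σ|X[k]|² = N·Σ|x[n]|² = 4·18.0000 = 72.0000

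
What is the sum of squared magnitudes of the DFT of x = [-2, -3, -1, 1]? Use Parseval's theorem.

Parseval: Σ|x[n]|² = (1/N)Σ|X[k]|², so Σ|X[k]|² = N·Σ|x[n]|² = 4·15.0000

Σ|X[k]|² = N·Σ|x[n]|² = 4·15.0000 = 60.0000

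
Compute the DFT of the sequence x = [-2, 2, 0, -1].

X[k] = Σ(n=0 to 3) x[n] · ω_4^(nk)
where ω_4 = e^(-2πi/4)

Computing each X[k]:
X[0] = -1
X[1] = -2-3i
X[2] = -3
X[3] = -2+3i

X = [-1, -2-3i, -3, -2+3i]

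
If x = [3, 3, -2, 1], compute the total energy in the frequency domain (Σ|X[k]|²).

Parseval: Σ|x[n]|² = (1/N)Σ|X[k]|², so Σ|X[k]|² = N·Σ|x[n]|² = 4·23.0000

Σ|X[k]|² = N·Σ|x[n]|² = 4·23.0000 = 92.0000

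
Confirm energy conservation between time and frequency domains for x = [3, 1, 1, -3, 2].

Time domain:
Σ|x[n]|² = |3|² + |1|² + |1|² + |-3|² + |2|² = 24.0000

Frequency domain:
(1/5)Σ|X[k]|² = (1/5)(|4|² + |5.5451-1.4001i|² + |-0.0451+4.3920i|² + |-0.0451-4.3920i|² + |5.5451+1.4001i|²) = (1/5)·120.0000 = 24.0000

Both sides agree, confirming Parseval's theorem.

Σ|x[n]|² = (1/N)Σ|X[k]|² = 24.0000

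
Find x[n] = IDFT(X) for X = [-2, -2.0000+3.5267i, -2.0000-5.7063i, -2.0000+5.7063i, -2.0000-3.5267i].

x[n] = (1/5) Σ(k=0 to 4) X[k] · e^(2πikn/5)

Computing each x[n]:
x[0] = -2
x[1] = 0
x[2] = -3
x[3] = 3
x[4] = 0

x = [-2, 0, -3, 3, 0]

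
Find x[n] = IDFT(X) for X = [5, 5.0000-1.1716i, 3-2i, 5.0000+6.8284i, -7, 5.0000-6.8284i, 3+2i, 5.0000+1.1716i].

x[n] = (1/8) Σ(k=0 to 7) X[k] · e^(2πikn/8)

Computing each x[n]:
x[0] = 3
x[1] = 1
x[2] = 1
x[3] = 0
x[4] = -2
x[5] = 3
x[6] = -3
x[7] = 2

x = [3, 1, 1, 0, -2, 3, -3, 2]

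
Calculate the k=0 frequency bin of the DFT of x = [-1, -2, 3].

X[0] = Σ(n=0 to 2) x[n] · ω_3^0 = Σ x[n]
= (-1) + (-2) + (3)

X[0] = 0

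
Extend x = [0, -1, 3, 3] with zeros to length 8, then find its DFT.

Original 4-point DFT: [5, -3+4i, 1, -3-4i]
Zero-padded 8-point DFT provides frequency interpolation.

DFT_8([x, 0, ...]) = [5, -2.8284-4.4142i, -3+4i, 2.8284+1.5858i, 1, 2.8284-1.5858i, -3-4i, -2.8284+4.4142i]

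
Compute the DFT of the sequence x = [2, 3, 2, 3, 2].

X[k] = Σ(n=0 to 4) x[n] · ω_5^(nk)
where ω_5 = e^(-2πi/5)

Computing each X[k]:
X[0] = 12
X[1] = -0.5000-0.3633i
X[2] = -0.5000-1.5388i
X[3] = -0.5000+1.5388i
X[4] = -0.5000+0.3633i

X = [12, -0.5000-0.3633i, -0.5000-1.5388i, -0.5000+1.5388i, -0.5000+0.3633i]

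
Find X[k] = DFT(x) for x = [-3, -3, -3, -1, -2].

X[k] = Σ(n=0 to 4) x[n] · ω_5^(nk)
where ω_5 = e^(-2πi/5)

Computing each X[k]:
X[0] = -12
X[1] = -1.3090+2.1266i
X[2] = -0.1910-1.3143i
X[3] = -0.1910+1.3143i
X[4] = -1.3090-2.1266i

X = [-12, -1.3090+2.1266i, -0.1910-1.3143i, -0.1910+1.3143i, -1.3090-2.1266i]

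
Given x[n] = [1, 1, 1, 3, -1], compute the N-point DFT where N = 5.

X[k] = Σ(n=0 to 4) x[n] · ω_5^(nk)
where ω_5 = e^(-2πi/5)

Computing each X[k]:
X[0] = 5
X[1] = -2.2361-0.7265i
X[2] = 2.2361-3.0777i
X[3] = 2.2361+3.0777i
X[4] = -2.2361+0.7265i

X = [5, -2.2361-0.7265i, 2.2361-3.0777i, 2.2361+3.0777i, -2.2361+0.7265i]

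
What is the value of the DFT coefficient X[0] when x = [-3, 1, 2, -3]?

X[0] = Σ(n=0 to 3) x[n] · ω_4^0 = Σ x[n]
= (-3) + (1) + (2) + (-3)

X[0] = -3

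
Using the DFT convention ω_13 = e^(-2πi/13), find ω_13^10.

ω_13^10 = e^(-2πi·10/13)
= cos(-2π·10/13) + i·sin(-2π·10/13)
= cos(-20π/13) + i·sin(-20π/13)

ω_13^10 = cos(-20π/13) + i·sin(-20π/13) = 0.1205+0.9927i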